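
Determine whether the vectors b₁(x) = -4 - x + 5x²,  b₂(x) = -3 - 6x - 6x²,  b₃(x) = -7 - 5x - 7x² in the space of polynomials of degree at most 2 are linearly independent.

linearly independent

Write each element as a coordinate vector in ℝ³ using {1, x, x²}.
Place the vectors as rows of a 3×3 matrix and reduce to echelon form.
The reduction yields 3 nonzero rows, so the rank is 3.
Since rank = 3 (the number of vectors), the set is linearly independent.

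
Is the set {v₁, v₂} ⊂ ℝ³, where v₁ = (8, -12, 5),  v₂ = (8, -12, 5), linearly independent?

Two of the vectors are equal, giving an immediate dependence.

linearly dependent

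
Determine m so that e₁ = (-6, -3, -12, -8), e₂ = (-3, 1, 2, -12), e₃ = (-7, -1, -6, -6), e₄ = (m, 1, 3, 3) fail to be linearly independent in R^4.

The vectors are dependent exactly when the determinant of the matrix with rows e₁, e₂, e₃, e₄ vanishes.
The determinant works out to -68*m - 34.
Solving -68*m - 34 = 0 yields m = -1/2.

m = -1/2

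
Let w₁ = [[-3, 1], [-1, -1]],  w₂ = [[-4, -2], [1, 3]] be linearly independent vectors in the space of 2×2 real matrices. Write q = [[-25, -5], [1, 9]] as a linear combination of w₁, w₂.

q = 3w₁ + 4w₂

Identify each element with its coordinate vector in ℝ⁴ via {E₁₁, E₁₂, E₂₁, E₂₂}.
Write q = c₁w₁ + c₂w₂ and equate components.
The system has the unique solution (c₁, c₂) = (3, 4).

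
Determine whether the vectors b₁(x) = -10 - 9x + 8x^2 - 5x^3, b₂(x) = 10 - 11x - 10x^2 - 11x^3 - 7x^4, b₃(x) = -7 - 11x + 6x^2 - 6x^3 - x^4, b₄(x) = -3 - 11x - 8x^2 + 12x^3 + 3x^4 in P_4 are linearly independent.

Write each element as a coordinate vector in ℝ⁵ using {1, x, …, x^4}.
Row-reduce the matrix whose columns are b₁, b₂, b₃, b₄.
The reduction yields 4 nonzero rows, so the rank is 4.
Since rank = 4 (the number of vectors), the set is linearly independent.

linearly independent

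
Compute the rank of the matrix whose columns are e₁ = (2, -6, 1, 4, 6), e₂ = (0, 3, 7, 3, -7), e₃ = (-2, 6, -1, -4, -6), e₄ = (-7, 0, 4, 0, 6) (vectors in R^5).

Form the matrix with e₁, e₂, e₃, e₄ as columns and reduce.
The echelon form has 3 nonzero rows, so the rank is 3.

3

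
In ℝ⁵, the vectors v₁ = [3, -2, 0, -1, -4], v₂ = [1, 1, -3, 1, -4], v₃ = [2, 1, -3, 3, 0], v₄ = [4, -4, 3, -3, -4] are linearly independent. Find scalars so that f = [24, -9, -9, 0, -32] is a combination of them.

f = 3v₁ + 3v₂ + 2v₃ + 2v₄

Write f = α₁v₁ + … + α₄v₄ and equate components.
Row-reducing the augmented matrix gives the unique coefficients (α₁, …, α₄) = (3, 3, 2, 2).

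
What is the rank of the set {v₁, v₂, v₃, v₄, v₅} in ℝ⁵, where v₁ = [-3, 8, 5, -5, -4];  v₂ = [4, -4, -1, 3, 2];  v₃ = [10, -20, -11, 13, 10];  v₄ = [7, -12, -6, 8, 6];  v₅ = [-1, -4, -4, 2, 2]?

rank 2

Put the 5×5 matrix [v₁|v₂|v₃|v₄|v₅] into echelon form.
Exactly 2 pivots survive; hence the rank is 2.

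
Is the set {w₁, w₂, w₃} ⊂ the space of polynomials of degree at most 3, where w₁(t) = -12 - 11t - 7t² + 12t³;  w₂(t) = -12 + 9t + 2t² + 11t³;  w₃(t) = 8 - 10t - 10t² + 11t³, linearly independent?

Take coordinates with respect to the standard basis {1, t, …, t³}.
Row-reduce the matrix whose columns are w₁, w₂, w₃.
The reduction yields 3 nonzero rows, so the rank is 3.
Since rank = 3 (the number of vectors), the set is linearly independent.

linearly independent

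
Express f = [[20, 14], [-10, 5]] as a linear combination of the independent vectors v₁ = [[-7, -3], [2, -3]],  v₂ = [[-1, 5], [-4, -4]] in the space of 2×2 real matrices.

Work in coordinates with respect to the standard basis {E₁₁, E₁₂, E₂₁, E₂₂}.
Write f = c₁v₁ + c₂v₂ and equate components.
Back-substitution yields (c₁, c₂) = (-3, 1).

f = -3v₁ + v₂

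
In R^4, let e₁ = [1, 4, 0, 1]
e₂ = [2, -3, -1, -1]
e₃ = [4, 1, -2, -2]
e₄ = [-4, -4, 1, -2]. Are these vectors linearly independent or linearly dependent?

linearly independent

Form the 4×4 matrix with these as columns; its determinant is -7.
A nonzero determinant means the columns are linearly independent.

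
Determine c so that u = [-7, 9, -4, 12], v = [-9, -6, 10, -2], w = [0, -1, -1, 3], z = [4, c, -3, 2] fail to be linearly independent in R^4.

c = -9/4

Dependence holds iff the 4×4 matrix [u v w z] is singular.
Cofactor expansion gives det = -196*c - 441.
Solving -196*c - 441 = 0 yields c = -9/4.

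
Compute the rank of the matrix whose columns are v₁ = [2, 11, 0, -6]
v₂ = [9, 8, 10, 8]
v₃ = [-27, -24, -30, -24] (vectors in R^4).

2

Apply Gaussian elimination to the matrix whose rows are v₁, v₂, v₃.
The echelon form has 2 nonzero rows, so the rank is 2.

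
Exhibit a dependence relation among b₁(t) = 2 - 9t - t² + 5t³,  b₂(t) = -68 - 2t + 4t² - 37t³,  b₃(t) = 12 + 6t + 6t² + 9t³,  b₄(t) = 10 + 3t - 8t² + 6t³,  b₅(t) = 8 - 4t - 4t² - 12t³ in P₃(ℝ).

Pass to coordinate vectors relative to the basis {1, t, …, t³}.
Set up α₁b₁ + … + α₅b₅ = 0 and solve the homogeneous system.
One solution (up to scaling) is (2, 1, 3, 2, 1).

2b₁ + b₂ + 3b₃ + 2b₄ + b₅ = 0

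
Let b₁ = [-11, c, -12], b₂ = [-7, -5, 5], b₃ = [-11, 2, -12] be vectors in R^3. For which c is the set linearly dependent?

The vectors are dependent exactly when the determinant of the matrix with rows b₁, b₂, b₃ vanishes.
The determinant works out to 278 - 139*c.
This vanishes exactly when c = 2.

c = 2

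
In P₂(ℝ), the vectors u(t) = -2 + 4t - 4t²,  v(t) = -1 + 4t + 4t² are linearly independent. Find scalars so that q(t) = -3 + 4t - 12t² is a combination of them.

q = 2u - v

Take coordinate vectors relative to {1, t, t²}.
Write q = c₁u + c₂v and equate components.
Back-substitution yields (c₁, c₂) = (2, -1).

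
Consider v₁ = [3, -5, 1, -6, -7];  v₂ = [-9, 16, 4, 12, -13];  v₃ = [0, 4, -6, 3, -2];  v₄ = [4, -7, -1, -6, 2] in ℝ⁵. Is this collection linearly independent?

linearly dependent

Place the vectors as rows of a 4×5 matrix and reduce to echelon form.
The reduction yields 3 nonzero rows, so the rank is 3.
Since rank 3 < 4, the set is linearly dependent.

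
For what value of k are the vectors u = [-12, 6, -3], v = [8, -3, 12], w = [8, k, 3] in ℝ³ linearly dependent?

k = -39/10

Dependence holds iff the 3×3 matrix [u v w] is singular.
Cofactor expansion gives det = 120*k + 468.
Setting this to zero gives k = -39/10.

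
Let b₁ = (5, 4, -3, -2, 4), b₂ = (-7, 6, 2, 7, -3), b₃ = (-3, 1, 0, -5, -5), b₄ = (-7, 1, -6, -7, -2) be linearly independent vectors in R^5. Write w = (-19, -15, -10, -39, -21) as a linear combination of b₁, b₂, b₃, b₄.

Set up the augmented matrix [b₁ | b₂ | b₃ | b₄ | w] and row-reduce.
Back-substitution yields (α₁, …, α₄) = (-2, -2, 3, 2).

w = -2b₁ - 2b₂ + 3b₃ + 2b₄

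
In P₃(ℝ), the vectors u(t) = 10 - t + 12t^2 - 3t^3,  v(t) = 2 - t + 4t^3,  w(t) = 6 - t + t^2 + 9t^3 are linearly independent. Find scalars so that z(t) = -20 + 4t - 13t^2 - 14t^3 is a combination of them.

Take coordinate vectors relative to {1, t, …, t^3}.
Solve the system with u, v, w as columns and z as the right-hand side.
Back-substitution yields (α₁, α₂, α₃) = (-1, -2, -1).

z = -u - 2v - w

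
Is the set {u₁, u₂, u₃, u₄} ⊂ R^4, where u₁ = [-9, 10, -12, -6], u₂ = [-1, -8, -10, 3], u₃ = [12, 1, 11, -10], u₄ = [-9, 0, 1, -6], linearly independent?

The matrix [u₁|u₂|u₃|u₄] has determinant 28729.
A nonzero determinant means the columns are linearly independent.

linearly independent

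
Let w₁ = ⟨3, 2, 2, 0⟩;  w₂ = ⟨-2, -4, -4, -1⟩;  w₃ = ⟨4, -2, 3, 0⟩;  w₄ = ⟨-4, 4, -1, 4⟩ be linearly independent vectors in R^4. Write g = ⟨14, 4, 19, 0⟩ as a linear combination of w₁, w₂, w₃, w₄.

g = -2w₁ - 4w₂ + 2w₃ - w₄

Write g = c₁w₁ + … + c₄w₄ and equate components.
Row-reducing the augmented matrix gives the unique coefficients (c₁, …, c₄) = (-2, -4, 2, -1).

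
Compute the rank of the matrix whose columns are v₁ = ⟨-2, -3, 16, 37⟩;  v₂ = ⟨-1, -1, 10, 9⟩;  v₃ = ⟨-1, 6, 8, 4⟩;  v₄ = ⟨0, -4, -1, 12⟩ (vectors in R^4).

3

Form the matrix with v₁, v₂, v₃, v₄ as columns and reduce.
Reduction leaves 3 leading entries, giving rank 3.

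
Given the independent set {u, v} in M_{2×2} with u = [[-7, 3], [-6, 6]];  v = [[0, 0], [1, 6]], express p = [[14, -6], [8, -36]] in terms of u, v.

Take coordinate vectors relative to {E₁₁, E₁₂, E₂₁, E₂₂}.
Set up the augmented matrix [u | v | p] and row-reduce.
Row-reducing the augmented matrix gives the unique coefficients (a₁, a₂) = (-2, -4).

p = -2u - 4v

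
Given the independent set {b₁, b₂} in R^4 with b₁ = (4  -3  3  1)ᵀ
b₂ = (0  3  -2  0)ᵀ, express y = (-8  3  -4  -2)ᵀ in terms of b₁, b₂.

y = -2b₁ - b₂

Since b₁, b₂ are independent, the coefficients expressing y are uniquely determined by a linear system.
Row-reducing the augmented matrix gives the unique coefficients (c₁, c₂) = (-2, -1).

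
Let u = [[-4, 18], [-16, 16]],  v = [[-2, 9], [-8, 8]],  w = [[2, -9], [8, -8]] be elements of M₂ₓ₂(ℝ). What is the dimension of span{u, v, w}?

Pass to coordinate vectors with respect to the basis {E₁₁, E₁₂, E₂₁, E₂₂}.
Row-reduce the 3×4 matrix with these as rows.
Exactly 1 pivot survives; hence the rank is 1.

1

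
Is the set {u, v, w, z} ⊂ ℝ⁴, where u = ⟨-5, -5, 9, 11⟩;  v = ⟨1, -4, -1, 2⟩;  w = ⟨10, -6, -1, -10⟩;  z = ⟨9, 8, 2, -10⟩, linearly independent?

linearly independent

Row-reduce the matrix whose columns are u, v, w, z.
The reduction yields 4 nonzero rows, so the rank is 4.
Since rank = 4 (the number of vectors), the set is linearly independent.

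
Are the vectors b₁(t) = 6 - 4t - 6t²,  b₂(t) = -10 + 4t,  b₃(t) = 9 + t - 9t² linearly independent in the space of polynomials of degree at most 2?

linearly independent

Write each element as a coordinate vector in ℝ³ using {1, t, t²}.
Form the 3×3 matrix with these as columns; its determinant is 420.
A nonzero determinant means the columns are linearly independent.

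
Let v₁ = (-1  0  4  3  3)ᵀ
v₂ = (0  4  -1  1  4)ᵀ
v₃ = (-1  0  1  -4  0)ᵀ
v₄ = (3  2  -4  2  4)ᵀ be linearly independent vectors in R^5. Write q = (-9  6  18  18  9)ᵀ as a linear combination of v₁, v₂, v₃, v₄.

q = 3v₁ + 3v₂ - 3v₃ - 3v₄

Set up the augmented matrix [v₁ | v₂ | v₃ | v₄ | q] and row-reduce.
The system has the unique solution (a₁, …, a₄) = (3, 3, -3, -3).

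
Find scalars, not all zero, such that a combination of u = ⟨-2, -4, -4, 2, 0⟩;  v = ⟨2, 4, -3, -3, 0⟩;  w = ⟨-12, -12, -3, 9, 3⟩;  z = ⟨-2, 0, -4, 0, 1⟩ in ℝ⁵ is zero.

Set up α₁u + … + α₄z = 0 and solve the homogeneous system.
The free variable yields coefficients (0, 3, 1, -3) (any nonzero multiple also works).

3v + w - 3z = 0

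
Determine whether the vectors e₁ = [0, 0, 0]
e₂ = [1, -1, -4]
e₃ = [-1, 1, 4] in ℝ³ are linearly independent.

linearly dependent

One of the vectors is the zero vector, so the set is linearly dependent.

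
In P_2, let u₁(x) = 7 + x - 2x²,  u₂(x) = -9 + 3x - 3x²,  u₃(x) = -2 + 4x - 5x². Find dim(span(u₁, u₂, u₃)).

Use coordinates relative to {1, x, x²}.
Apply Gaussian elimination to the matrix whose rows are u₁, u₂, u₃.
There are 2 pivot columns, so rank = 2.

dim = 2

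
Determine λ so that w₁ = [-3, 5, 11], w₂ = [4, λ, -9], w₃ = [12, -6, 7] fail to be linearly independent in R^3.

λ = -46/9

Place the vectors as rows of a 3×3 matrix; dependence ⇔ determinant zero.
Cofactor expansion gives det = -153*λ - 782.
This vanishes exactly when λ = -46/9.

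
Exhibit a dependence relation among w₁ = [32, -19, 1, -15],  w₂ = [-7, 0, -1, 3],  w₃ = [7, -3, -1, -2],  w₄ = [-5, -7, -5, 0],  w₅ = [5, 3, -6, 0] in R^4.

Write the vectors as columns of a matrix and find a nonzero vector in its null space.
The free variable yields coefficients (1, 3, -3, -1, 1) (any nonzero multiple also works).

w₁ + 3w₂ - 3w₃ - w₄ + w₅ = 0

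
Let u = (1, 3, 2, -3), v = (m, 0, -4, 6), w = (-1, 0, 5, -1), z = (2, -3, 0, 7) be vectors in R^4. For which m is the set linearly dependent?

Dependence holds iff the 4×4 matrix [u v w z] is singular.
Cofactor expansion gives det = 318 - 66*m.
Solving 318 - 66*m = 0 yields m = 53/11.

m = 53/11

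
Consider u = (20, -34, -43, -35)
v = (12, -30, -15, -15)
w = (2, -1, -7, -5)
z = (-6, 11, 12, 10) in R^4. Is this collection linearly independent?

linearly dependent

Row-reduce the matrix whose columns are u, v, w, z.
The reduction yields 2 nonzero rows, so the rank is 2.
Since rank 2 < 4, the set is linearly dependent.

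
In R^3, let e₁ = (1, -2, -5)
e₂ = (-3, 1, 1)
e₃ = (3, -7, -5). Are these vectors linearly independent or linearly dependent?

Form the 3×3 matrix with these as columns; its determinant is -64.
A nonzero determinant means the columns are linearly independent.

linearly independent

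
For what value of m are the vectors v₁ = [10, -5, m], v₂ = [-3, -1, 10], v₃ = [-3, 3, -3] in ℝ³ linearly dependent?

Dependence holds iff the 3×3 matrix [v₁ v₂ v₃] is singular.
Expanding, det = -12*m - 75.
Solving -12*m - 75 = 0 yields m = -25/4.

m = -25/4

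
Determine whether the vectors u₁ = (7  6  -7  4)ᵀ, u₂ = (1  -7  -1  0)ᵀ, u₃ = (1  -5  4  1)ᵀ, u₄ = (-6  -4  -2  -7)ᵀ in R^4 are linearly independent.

The matrix [u₁|u₂|u₃|u₄] has determinant 629.
A nonzero determinant means the columns are linearly independent.

linearly independent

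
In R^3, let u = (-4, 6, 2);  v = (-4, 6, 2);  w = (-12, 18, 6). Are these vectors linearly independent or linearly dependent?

The matrix [u|v|w] has determinant 0.
A zero determinant means the columns are linearly dependent.

linearly dependent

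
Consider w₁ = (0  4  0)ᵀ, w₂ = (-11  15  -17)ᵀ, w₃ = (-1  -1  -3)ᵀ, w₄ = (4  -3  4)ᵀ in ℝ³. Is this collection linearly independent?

linearly dependent

There are 4 vectors in a 3-dimensional space, so they cannot be linearly independent.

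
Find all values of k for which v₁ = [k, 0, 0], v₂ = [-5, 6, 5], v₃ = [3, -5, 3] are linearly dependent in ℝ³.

k = 0

The set is linearly dependent precisely when det[v₁; v₂; v₃] = 0.
Cofactor expansion gives det = 43*k.
Setting this to zero gives k = 0.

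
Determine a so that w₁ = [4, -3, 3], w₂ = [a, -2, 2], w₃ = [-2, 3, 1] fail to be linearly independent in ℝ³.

Place the vectors as rows of a 3×3 matrix; dependence ⇔ determinant zero.
The determinant works out to 12*a - 32.
Setting this to zero gives a = 8/3.

a = 8/3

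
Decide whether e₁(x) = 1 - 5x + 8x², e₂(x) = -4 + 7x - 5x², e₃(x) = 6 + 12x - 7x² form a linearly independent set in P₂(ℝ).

Write each element as a coordinate vector in ℝ³ using {1, x, x²}.
The matrix [e₁|e₂|e₃] has determinant -419.
A nonzero determinant means the columns are linearly independent.

linearly independent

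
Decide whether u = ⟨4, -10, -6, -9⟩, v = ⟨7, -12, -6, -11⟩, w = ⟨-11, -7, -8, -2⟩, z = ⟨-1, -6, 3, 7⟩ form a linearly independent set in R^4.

linearly independent

Form the 4×4 matrix with these as columns; its determinant is 425.
A nonzero determinant means the columns are linearly independent.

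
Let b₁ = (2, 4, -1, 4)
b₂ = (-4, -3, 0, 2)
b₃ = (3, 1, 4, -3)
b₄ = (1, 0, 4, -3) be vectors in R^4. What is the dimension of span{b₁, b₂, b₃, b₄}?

Form the matrix with b₁, b₂, b₃, b₄ as columns and reduce.
Reduction leaves 4 leading entries, giving rank 4.

4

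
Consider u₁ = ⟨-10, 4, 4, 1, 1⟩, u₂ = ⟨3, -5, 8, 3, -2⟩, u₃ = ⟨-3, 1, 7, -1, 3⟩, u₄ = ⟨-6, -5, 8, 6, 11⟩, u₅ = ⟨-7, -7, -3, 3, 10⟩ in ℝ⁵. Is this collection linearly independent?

Form the 5×5 matrix with these as columns; its determinant is 32491.
A nonzero determinant means the columns are linearly independent.

linearly independent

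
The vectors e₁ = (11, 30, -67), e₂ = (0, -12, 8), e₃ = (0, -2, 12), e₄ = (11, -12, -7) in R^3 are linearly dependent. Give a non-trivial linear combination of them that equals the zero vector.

Row-reduce the matrix with e₁, e₂, e₃, e₄ as columns; the null space gives the coefficients.
The free variable yields coefficients (1, 3, 3, -1) (any nonzero multiple also works).

e₁ + 3e₂ + 3e₃ - e₄ = 0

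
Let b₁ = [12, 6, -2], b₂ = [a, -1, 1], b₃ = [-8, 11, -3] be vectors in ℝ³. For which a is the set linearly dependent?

a = -32

Place the vectors as rows of a 3×3 matrix; dependence ⇔ determinant zero.
Cofactor expansion gives det = -4*a - 128.
Setting this to zero gives a = -32.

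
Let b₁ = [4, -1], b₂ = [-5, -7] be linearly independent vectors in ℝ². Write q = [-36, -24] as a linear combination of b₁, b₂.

Since b₁, b₂ are independent, the coefficients expressing q are uniquely determined by a linear system.
The system has the unique solution (a₁, a₂) = (-4, 4).

q = -4b₁ + 4b₂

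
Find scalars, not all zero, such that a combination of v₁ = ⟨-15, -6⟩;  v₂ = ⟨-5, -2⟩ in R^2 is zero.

v₁ - 3v₂ = 0

Solve the homogeneous system with v₁, v₂ as columns by row-reducing the coefficient matrix.
One solution (up to scaling) is (1, -3).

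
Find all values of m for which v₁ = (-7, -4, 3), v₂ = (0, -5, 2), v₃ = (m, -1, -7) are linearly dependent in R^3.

m = 37

The set is linearly dependent precisely when det[v₁; v₂; v₃] = 0.
Cofactor expansion gives det = 7*m - 259.
Solving 7*m - 259 = 0 yields m = 37.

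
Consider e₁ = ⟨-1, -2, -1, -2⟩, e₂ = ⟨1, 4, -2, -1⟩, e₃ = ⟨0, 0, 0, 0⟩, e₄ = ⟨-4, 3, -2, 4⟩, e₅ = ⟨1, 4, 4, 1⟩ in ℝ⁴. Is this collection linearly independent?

linearly dependent

There are 5 vectors in a 4-dimensional space, so they cannot be linearly independent.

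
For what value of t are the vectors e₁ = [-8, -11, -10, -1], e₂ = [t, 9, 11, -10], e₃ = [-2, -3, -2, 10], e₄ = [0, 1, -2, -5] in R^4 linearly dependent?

t = 29/4

The vectors are dependent exactly when the determinant of the matrix with rows e₁, e₂, e₃, e₄ vanishes.
The determinant works out to 288*t - 2088.
This vanishes exactly when t = 29/4.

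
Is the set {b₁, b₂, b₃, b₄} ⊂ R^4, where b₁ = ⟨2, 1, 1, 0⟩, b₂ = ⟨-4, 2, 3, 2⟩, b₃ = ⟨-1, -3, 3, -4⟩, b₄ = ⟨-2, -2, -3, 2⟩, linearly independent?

Form the 4×4 matrix with these as columns; its determinant is 116.
A nonzero determinant means the columns are linearly independent.

linearly independent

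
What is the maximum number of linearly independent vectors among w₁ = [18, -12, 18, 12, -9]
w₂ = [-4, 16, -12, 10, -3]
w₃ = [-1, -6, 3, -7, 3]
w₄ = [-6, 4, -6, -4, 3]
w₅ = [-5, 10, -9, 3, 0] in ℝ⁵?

2

Form the matrix with w₁, w₂, w₃, w₄, w₅ as columns and reduce.
Reduction leaves 2 leading entries, giving rank 2.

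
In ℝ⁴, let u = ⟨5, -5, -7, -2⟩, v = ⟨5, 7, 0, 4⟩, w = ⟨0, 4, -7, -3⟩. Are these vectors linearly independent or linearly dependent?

Place the vectors as rows of a 3×4 matrix and reduce to echelon form.
The reduction yields 3 nonzero rows, so the rank is 3.
Since rank = 3 (the number of vectors), the set is linearly independent.

linearly independent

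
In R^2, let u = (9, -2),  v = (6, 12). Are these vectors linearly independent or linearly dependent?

linearly independent

Form the 2×2 matrix with these as columns; its determinant is 120.
A nonzero determinant means the columns are linearly independent.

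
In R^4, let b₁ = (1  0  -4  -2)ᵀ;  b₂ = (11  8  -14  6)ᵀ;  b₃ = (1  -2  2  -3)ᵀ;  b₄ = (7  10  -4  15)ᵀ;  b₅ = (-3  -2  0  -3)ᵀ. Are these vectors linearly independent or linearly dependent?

There are 5 vectors in a 4-dimensional space, so they cannot be linearly independent.

linearly dependent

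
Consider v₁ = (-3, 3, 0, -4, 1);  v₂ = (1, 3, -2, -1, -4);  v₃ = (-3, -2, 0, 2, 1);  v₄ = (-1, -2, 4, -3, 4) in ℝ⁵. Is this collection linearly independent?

linearly independent

Place the vectors as rows of a 4×5 matrix and reduce to echelon form.
The reduction yields 4 nonzero rows, so the rank is 4.
Since rank = 4 (the number of vectors), the set is linearly independent.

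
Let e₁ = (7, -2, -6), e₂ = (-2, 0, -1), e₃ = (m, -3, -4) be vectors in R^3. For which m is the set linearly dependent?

m = 41/2

Place the vectors as rows of a 3×3 matrix; dependence ⇔ determinant zero.
The determinant works out to 2*m - 41.
Setting this to zero gives m = 41/2.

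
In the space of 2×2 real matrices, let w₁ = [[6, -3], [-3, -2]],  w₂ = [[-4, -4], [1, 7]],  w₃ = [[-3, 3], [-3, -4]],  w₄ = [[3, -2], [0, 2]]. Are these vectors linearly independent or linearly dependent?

linearly independent

Take coordinates with respect to the standard basis {E₁₁, E₁₂, E₂₁, E₂₂}.
Form the 4×4 matrix with these as columns; its determinant is 228.
A nonzero determinant means the columns are linearly independent.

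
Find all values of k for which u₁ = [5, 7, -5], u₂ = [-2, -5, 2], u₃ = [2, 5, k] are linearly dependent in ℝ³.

k = -2

Dependence holds iff the 3×3 matrix [u₁ u₂ u₃] is singular.
The determinant works out to -11*k - 22.
Solving -11*k - 22 = 0 yields k = -2.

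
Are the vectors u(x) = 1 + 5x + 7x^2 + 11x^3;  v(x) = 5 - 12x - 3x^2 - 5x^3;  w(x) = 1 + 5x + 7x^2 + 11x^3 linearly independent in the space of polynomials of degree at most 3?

linearly dependent

Take coordinates with respect to the standard basis {1, x, …, x^3}.
Row-reduce the matrix whose columns are u, v, w.
The reduction yields 2 nonzero rows, so the rank is 2.
Since rank 2 < 3, the set is linearly dependent.
Indeed u - w = 0.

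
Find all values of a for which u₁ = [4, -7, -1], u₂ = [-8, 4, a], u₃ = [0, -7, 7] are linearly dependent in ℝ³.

The set is linearly dependent precisely when det[u₁; u₂; u₃] = 0.
The determinant works out to 28*a - 336.
Solving 28*a - 336 = 0 yields a = 12.

a = 12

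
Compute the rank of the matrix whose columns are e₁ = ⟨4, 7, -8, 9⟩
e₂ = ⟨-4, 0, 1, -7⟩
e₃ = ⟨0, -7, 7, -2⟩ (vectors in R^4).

Apply Gaussian elimination to the matrix whose rows are e₁, e₂, e₃.
Exactly 2 pivots survive; hence the rank is 2.

2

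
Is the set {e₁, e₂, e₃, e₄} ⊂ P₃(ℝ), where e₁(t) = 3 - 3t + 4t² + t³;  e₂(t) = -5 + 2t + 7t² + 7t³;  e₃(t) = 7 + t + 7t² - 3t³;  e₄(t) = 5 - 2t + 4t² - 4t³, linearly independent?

Take coordinates with respect to the standard basis {1, t, …, t³}.
Place the vectors as rows of a 4×4 matrix and reduce to echelon form.
The reduction yields 4 nonzero rows, so the rank is 4.
Since rank = 4 (the number of vectors), the set is linearly independent.

linearly independent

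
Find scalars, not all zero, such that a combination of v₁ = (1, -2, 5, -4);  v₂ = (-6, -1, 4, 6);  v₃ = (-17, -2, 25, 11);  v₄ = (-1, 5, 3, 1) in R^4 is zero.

2v₁ + 3v₂ - v₃ + v₄ = 0

Solve the homogeneous system with v₁, v₂, v₃, v₄ as columns by row-reducing the coefficient matrix.
A generator of the null space is (2, 3, -1, 1).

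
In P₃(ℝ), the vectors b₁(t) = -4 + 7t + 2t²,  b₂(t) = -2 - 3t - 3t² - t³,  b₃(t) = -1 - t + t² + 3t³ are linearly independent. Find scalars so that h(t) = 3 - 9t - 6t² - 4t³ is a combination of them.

h = -b₁ + b₂ - b₃

Identify each element with its coordinate vector in ℝ⁴ via {1, t, …, t³}.
Solve the system with b₁, b₂, b₃ as columns and h as the right-hand side.
Back-substitution yields (α₁, α₂, α₃) = (-1, 1, -1).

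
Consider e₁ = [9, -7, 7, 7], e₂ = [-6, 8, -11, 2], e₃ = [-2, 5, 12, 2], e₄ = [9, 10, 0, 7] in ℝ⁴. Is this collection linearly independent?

linearly independent

The matrix [e₁|e₂|e₃|e₄] has determinant -17972.
A nonzero determinant means the columns are linearly independent.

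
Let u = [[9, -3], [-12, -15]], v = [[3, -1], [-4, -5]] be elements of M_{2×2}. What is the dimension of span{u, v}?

dim = 1

Represent each element by its coordinate vector in ℝ⁴.
Apply Gaussian elimination to the matrix whose rows are u, v.
Exactly 1 pivot survives; hence the rank is 1.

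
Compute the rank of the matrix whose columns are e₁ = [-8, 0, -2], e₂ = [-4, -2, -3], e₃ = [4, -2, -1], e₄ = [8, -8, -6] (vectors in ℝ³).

Form the matrix with e₁, e₂, e₃, e₄ as columns and reduce.
Exactly 2 pivots survive; hence the rank is 2.
(With 4 elements in a 3-dimensional space the rank is at most 3.)

rank 2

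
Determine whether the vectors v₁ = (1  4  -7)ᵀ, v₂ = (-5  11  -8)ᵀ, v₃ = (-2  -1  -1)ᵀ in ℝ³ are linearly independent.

linearly independent

Row-reduce the matrix whose columns are v₁, v₂, v₃.
The reduction yields 3 nonzero rows, so the rank is 3.
Since rank = 3 (the number of vectors), the set is linearly independent.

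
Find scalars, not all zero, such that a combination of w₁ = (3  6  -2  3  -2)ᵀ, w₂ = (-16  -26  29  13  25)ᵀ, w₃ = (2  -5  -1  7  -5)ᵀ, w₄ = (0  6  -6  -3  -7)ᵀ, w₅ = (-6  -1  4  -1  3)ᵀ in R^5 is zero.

w₂ - w₃ + 3w₄ - 3w₅ = 0

Set up α₁w₁ + … + α₅w₅ = 0 and solve the homogeneous system.
A generator of the null space is (0, 1, -1, 3, -3).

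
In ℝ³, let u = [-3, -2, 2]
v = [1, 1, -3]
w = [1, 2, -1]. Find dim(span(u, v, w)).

dim = 3

Put the 3×3 matrix [u|v|w] into echelon form.
There are 3 pivot columns, so rank = 3.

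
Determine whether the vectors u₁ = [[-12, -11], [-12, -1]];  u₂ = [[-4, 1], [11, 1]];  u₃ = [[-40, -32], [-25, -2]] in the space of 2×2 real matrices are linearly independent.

Take coordinates with respect to the standard basis {E₁₁, E₁₂, E₂₁, E₂₂}.
Place the vectors as rows of a 3×4 matrix and reduce to echelon form.
The reduction yields 2 nonzero rows, so the rank is 2.
Since rank 2 < 3, the set is linearly dependent.
Indeed 3u₁ + u₂ - u₃ = 0.

linearly dependent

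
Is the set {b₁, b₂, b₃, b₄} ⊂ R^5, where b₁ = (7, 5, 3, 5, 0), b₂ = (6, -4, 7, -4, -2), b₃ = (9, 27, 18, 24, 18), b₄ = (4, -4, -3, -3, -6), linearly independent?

Row-reduce the matrix whose columns are b₁, b₂, b₃, b₄.
The reduction yields 3 nonzero rows, so the rank is 3.
Since rank 3 < 4, the set is linearly dependent.

linearly dependent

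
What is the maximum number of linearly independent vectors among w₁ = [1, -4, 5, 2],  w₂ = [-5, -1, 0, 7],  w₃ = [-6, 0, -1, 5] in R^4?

3

Put the 4×3 matrix [w₁|w₂|w₃] into echelon form.
Reduction leaves 3 leading entries, giving rank 3.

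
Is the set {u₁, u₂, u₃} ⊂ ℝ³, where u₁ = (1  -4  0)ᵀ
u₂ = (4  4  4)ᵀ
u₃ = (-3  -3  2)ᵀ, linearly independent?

The matrix [u₁|u₂|u₃] has determinant 100.
A nonzero determinant means the columns are linearly independent.

linearly independent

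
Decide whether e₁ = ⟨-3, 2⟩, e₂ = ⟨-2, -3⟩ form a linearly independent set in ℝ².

linearly independent

Row-reduce the matrix whose columns are e₁, e₂.
The reduction yields 2 nonzero rows, so the rank is 2.
Since rank = 2 (the number of vectors), the set is linearly independent.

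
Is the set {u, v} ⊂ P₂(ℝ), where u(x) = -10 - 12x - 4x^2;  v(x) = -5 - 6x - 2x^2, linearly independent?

Take coordinates with respect to the standard basis {1, x, x^2}.
Place the vectors as rows of a 2×3 matrix and reduce to echelon form.
The reduction yields 1 nonzero row, so the rank is 1.
Since rank 1 < 2, the set is linearly dependent.
Indeed u - 2v = 0.

linearly dependent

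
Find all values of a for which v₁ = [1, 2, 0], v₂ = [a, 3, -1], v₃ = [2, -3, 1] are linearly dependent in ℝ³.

The set is linearly dependent precisely when det[v₁; v₂; v₃] = 0.
The determinant works out to -2*a - 4.
This vanishes exactly when a = -2.

a = -2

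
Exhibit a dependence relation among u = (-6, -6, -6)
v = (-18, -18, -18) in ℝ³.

3u - v = 0

Set up α₁u + α₂v = 0 and solve the homogeneous system.
The free variable yields coefficients (3, -1) (any nonzero multiple also works).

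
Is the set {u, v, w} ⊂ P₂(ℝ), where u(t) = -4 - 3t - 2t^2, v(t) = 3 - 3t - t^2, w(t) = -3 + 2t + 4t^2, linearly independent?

Write each element as a coordinate vector in ℝ³ using {1, t, t^2}.
Form the 3×3 matrix with these as columns; its determinant is 73.
A nonzero determinant means the columns are linearly independent.

linearly independent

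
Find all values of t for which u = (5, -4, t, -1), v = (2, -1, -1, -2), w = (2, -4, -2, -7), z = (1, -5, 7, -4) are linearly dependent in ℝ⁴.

Dependence holds iff the 4×4 matrix [u v w z] is singular.
Cofactor expansion gives det = 270 - 27*t.
This vanishes exactly when t = 10.

t = 10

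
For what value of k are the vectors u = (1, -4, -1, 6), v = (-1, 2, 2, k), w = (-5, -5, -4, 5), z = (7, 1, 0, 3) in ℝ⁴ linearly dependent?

k = -4

Place the vectors as rows of a 4×4 matrix; dependence ⇔ determinant zero.
Cofactor expansion gives det = 86*k + 344.
Setting this to zero gives k = -4.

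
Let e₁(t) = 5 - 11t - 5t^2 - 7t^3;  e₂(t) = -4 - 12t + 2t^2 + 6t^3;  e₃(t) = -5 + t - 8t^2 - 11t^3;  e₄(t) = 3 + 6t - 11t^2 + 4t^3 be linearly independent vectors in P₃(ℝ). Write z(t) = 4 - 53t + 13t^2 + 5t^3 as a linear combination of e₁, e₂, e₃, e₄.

Identify each element with its coordinate vector in ℝ⁴ via {1, t, …, t^3}.
Since e₁, e₂, e₃, e₄ are independent, the coefficients expressing z are uniquely determined by a linear system.
Row-reducing the augmented matrix gives the unique coefficients (α₁, …, α₄) = (2, 2, -1, -1).

z = 2e₁ + 2e₂ - e₃ - e₄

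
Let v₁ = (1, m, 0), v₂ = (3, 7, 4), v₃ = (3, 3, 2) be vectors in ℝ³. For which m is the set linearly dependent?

Place the vectors as rows of a 3×3 matrix; dependence ⇔ determinant zero.
Expanding, det = 6*m + 2.
This vanishes exactly when m = -1/3.

m = -1/3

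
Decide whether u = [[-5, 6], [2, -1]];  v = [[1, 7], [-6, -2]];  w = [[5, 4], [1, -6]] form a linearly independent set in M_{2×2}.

linearly independent

Take coordinates with respect to the standard basis {E₁₁, E₁₂, E₂₁, E₂₂}.
Row-reduce the matrix whose columns are u, v, w.
The reduction yields 3 nonzero rows, so the rank is 3.
Since rank = 3 (the number of vectors), the set is linearly independent.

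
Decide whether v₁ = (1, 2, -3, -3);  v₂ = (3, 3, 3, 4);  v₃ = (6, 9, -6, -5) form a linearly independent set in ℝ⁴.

linearly dependent

Row-reduce the matrix whose columns are v₁, v₂, v₃.
The reduction yields 2 nonzero rows, so the rank is 2.
Since rank 2 < 3, the set is linearly dependent.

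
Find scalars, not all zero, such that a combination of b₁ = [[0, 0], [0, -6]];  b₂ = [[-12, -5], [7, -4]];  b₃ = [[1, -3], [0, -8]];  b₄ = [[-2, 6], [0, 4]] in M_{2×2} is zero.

Take coordinates with respect to {E₁₁, E₁₂, E₂₁, E₂₂}.
Set up α₁b₁ + … + α₄b₄ = 0 and solve the homogeneous system.
One solution (up to scaling) is (2, 0, -2, -1).

2b₁ - 2b₃ - b₄ = 0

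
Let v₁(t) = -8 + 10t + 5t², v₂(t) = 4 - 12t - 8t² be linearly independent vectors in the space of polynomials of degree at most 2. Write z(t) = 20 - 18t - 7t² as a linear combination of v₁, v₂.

z = -3v₁ - v₂

Take coordinate vectors relative to {1, t, t²}.
Write z = α₁v₁ + α₂v₂ and equate components.
Row-reducing the augmented matrix gives the unique coefficients (α₁, α₂) = (-3, -1).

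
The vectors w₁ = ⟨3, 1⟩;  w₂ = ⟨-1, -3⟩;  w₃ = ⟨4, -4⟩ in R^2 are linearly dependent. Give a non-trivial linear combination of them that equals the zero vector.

2w₁ + 2w₂ - w₃ = 0

Set up α₁w₁ + … + α₃w₃ = 0 and solve the homogeneous system.
One solution (up to scaling) is (2, 2, -1).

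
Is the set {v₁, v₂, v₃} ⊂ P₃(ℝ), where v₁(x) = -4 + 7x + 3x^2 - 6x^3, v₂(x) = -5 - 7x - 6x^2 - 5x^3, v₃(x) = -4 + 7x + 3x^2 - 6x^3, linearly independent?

Write each element as a coordinate vector in ℝ⁴ using {1, x, …, x^3}.
Two of the vectors are equal, giving an immediate dependence.

linearly dependent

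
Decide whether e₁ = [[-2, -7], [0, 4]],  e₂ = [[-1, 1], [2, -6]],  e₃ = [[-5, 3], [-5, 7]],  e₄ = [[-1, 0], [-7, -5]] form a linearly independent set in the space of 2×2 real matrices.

linearly independent

Take coordinates with respect to the standard basis {E₁₁, E₁₂, E₂₁, E₂₂}.
The matrix [e₁|e₂|e₃|e₄] has determinant -2674.
A nonzero determinant means the columns are linearly independent.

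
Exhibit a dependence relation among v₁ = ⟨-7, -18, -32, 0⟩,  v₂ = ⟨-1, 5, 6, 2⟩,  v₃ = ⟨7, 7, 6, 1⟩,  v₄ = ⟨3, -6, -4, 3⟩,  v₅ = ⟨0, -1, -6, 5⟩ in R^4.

v₁ + 3v₂ + v₃ + v₄ - 2v₅ = 0

Set up α₁v₁ + … + α₅v₅ = 0 and solve the homogeneous system.
A generator of the null space is (1, 3, 1, 1, -2).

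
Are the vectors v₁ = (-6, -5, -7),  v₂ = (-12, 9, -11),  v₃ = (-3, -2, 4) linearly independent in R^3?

Place the vectors as rows of a 3×3 matrix and reduce to echelon form.
The reduction yields 3 nonzero rows, so the rank is 3.
Since rank = 3 (the number of vectors), the set is linearly independent.

linearly independent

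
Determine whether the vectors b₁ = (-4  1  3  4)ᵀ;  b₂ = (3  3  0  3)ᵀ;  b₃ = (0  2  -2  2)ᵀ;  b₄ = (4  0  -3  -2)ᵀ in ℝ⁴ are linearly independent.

The matrix [b₁|b₂|b₃|b₄] has determinant 30.
A nonzero determinant means the columns are linearly independent.

linearly independent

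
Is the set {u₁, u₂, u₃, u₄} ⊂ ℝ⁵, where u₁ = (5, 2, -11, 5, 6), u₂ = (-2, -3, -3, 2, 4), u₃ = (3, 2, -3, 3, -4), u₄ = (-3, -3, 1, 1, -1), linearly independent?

Row-reduce the matrix whose columns are u₁, u₂, u₃, u₄.
The reduction yields 3 nonzero rows, so the rank is 3.
Since rank 3 < 4, the set is linearly dependent.
Indeed u₁ - 2u₂ - u₃ + 2u₄ = 0.

linearly dependent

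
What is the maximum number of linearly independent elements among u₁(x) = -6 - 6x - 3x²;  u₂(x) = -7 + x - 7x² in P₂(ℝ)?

Pass to coordinate vectors with respect to the basis {1, x, x²}.
Put the 3×2 matrix [u₁|u₂] into echelon form.
Exactly 2 pivots survive; hence the rank is 2.

2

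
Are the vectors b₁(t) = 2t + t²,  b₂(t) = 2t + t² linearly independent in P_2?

Write each element as a coordinate vector in ℝ³ using {1, t, t²}.
Two of the vectors are equal, giving an immediate dependence.

linearly dependent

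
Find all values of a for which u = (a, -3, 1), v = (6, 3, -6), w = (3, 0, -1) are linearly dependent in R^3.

The set is linearly dependent precisely when det[u; v; w] = 0.
The determinant works out to 27 - 3*a.
This vanishes exactly when a = 9.

a = 9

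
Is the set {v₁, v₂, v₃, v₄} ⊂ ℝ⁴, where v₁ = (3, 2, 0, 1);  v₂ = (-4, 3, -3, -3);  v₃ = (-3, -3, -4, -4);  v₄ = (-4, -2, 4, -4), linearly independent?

The matrix [v₁|v₂|v₃|v₄] has determinant 434.
A nonzero determinant means the columns are linearly independent.

linearly independent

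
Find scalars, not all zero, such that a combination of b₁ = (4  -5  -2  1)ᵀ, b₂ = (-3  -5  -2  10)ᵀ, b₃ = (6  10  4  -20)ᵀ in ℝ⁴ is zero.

Set up α₁b₁ + … + α₃b₃ = 0 and solve the homogeneous system.
One solution (up to scaling) is (0, 2, 1).

2b₂ + b₃ = 0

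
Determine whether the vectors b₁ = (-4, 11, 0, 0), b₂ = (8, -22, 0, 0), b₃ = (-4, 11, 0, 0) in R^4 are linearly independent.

Two of the vectors are equal, giving an immediate dependence.

linearly dependent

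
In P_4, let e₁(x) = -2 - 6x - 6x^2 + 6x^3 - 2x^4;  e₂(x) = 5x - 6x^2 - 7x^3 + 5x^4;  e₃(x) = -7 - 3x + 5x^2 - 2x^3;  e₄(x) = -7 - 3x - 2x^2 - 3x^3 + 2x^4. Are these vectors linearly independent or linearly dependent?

linearly independent

Take coordinates with respect to the standard basis {1, x, …, x^4}.
Row-reduce the matrix whose columns are e₁, e₂, e₃, e₄.
The reduction yields 4 nonzero rows, so the rank is 4.
Since rank = 4 (the number of vectors), the set is linearly independent.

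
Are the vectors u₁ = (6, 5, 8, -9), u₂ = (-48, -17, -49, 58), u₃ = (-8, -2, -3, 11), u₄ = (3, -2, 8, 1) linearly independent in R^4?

Row-reduce the matrix whose columns are u₁, u₂, u₃, u₄.
The reduction yields 3 nonzero rows, so the rank is 3.
Since rank 3 < 4, the set is linearly dependent.

linearly dependent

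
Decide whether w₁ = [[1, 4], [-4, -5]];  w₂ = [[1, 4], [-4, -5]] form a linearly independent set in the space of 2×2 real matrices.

linearly dependent

Write each element as a coordinate vector in ℝ⁴ using {E₁₁, E₁₂, E₂₁, E₂₂}.
Row-reduce the matrix whose columns are w₁, w₂.
The reduction yields 1 nonzero row, so the rank is 1.
Since rank 1 < 2, the set is linearly dependent.
Indeed w₁ - w₂ = 0.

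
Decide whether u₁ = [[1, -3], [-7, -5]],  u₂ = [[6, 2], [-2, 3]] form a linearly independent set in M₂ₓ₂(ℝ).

Take coordinates with respect to the standard basis {E₁₁, E₁₂, E₂₁, E₂₂}.
Row-reduce the matrix whose columns are u₁, u₂.
The reduction yields 2 nonzero rows, so the rank is 2.
Since rank = 2 (the number of vectors), the set is linearly independent.

linearly independent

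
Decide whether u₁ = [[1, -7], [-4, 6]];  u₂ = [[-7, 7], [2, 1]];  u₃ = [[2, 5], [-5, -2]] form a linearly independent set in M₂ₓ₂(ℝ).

linearly independent

Take coordinates with respect to the standard basis {E₁₁, E₁₂, E₂₁, E₂₂}.
Row-reduce the matrix whose columns are u₁, u₂, u₃.
The reduction yields 3 nonzero rows, so the rank is 3.
Since rank = 3 (the number of vectors), the set is linearly independent.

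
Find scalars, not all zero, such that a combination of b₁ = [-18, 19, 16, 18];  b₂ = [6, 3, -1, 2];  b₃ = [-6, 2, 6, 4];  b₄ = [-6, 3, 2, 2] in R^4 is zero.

Write the vectors as columns of a matrix and find a nonzero vector in its null space.
The free variable yields coefficients (1, -2, -2, -3) (any nonzero multiple also works).

b₁ - 2b₂ - 2b₃ - 3b₄ = 0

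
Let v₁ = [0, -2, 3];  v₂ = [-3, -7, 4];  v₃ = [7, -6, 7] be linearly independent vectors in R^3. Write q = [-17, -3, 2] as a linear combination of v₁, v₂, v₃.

q = 4v₁ + v₂ - 2v₃

Solve the system with v₁, v₂, v₃ as columns and q as the right-hand side.
Back-substitution yields (α₁, α₂, α₃) = (4, 1, -2).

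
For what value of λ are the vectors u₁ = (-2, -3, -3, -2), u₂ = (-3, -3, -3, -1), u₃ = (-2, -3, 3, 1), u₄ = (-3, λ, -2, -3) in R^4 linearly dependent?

λ = -6

Dependence holds iff the 4×4 matrix [u₁ u₂ u₃ u₄] is singular.
Cofactor expansion gives det = 15*λ + 90.
This vanishes exactly when λ = -6.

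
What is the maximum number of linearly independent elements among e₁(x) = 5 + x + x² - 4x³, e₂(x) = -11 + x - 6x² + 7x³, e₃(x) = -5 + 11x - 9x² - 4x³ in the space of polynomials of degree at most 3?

3

Use coordinates relative to {1, x, …, x³}.
Row-reduce the 3×4 matrix with these as rows.
There are 3 pivot columns, so rank = 3.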